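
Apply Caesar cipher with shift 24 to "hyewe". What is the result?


Caesar cipher: shift "hyewe" by 24
  'h' (pos 7) + 24 = pos 5 = 'f'
  'y' (pos 24) + 24 = pos 22 = 'w'
  'e' (pos 4) + 24 = pos 2 = 'c'
  'w' (pos 22) + 24 = pos 20 = 'u'
  'e' (pos 4) + 24 = pos 2 = 'c'
Result: fwcuc

fwcuc


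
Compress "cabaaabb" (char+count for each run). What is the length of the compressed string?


Input: cabaaabb
Runs:
  'c' x 1 => "c1"
  'a' x 1 => "a1"
  'b' x 1 => "b1"
  'a' x 3 => "a3"
  'b' x 2 => "b2"
Compressed: "c1a1b1a3b2"
Compressed length: 10

10


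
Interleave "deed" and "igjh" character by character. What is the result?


Interleaving "deed" and "igjh":
  Position 0: 'd' from first, 'i' from second => "di"
  Position 1: 'e' from first, 'g' from second => "eg"
  Position 2: 'e' from first, 'j' from second => "ej"
  Position 3: 'd' from first, 'h' from second => "dh"
Result: diegejdh

diegejdh


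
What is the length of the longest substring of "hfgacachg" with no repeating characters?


Input: "hfgacachg"
Sliding window (track last position of each char):
  Position 0 ('h'): window [0,0] length 1 -- new best
  Position 1 ('f'): window [0,1] length 2 -- new best
  Position 2 ('g'): window [0,2] length 3 -- new best
  Position 3 ('a'): window [0,3] length 4 -- new best
  Position 4 ('c'): window [0,4] length 5 -- new best
  Position 5 ('a'): repeat (last at 3), move window start to 4
  Position 5 ('a'): window [4,5] length 2
  Position 6 ('c'): repeat (last at 4), move window start to 5
  Position 6 ('c'): window [5,6] length 2
  Position 7 ('h'): window [5,7] length 3
  Position 8 ('g'): window [5,8] length 4
Longest substring with no repeats: "hfgac" with length 5

5


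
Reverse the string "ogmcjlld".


Input: ogmcjlld
Reading characters right to left:
  Position 7: 'd'
  Position 6: 'l'
  Position 5: 'l'
  Position 4: 'j'
  Position 3: 'c'
  Position 2: 'm'
  Position 1: 'g'
  Position 0: 'o'
Reversed: dlljcmgo

dlljcmgo


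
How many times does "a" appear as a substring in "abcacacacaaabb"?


Searching for "a" in "abcacacacaaabb"
Scanning each position:
  Position 0: "a" => MATCH
  Position 1: "b" => no
  Position 2: "c" => no
  Position 3: "a" => MATCH
  Position 4: "c" => no
  Position 5: "a" => MATCH
  Position 6: "c" => no
  Position 7: "a" => MATCH
  Position 8: "c" => no
  Position 9: "a" => MATCH
  Position 10: "a" => MATCH
  Position 11: "a" => MATCH
  Position 12: "b" => no
  Position 13: "b" => no
Total occurrences: 7

7


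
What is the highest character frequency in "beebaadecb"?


Input: beebaadecb
Character counts:
  'a': 2
  'b': 3
  'c': 1
  'd': 1
  'e': 3
Maximum frequency: 3

3


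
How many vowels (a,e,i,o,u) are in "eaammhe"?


Input: eaammhe
Checking each character:
  'e' at position 0: vowel (running total: 1)
  'a' at position 1: vowel (running total: 2)
  'a' at position 2: vowel (running total: 3)
  'm' at position 3: consonant
  'm' at position 4: consonant
  'h' at position 5: consonant
  'e' at position 6: vowel (running total: 4)
Total vowels: 4

4


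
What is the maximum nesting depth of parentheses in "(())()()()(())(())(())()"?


Input: "(())()()()(())(())(())()"
Tracking depth:
  Position 0 '(': depth becomes 1
  Position 1 '(': depth becomes 2
  Position 2 ')': depth becomes 1
  Position 3 ')': depth becomes 0
  Position 4 '(': depth becomes 1
  Position 5 ')': depth becomes 0
  Position 6 '(': depth becomes 1
  Position 7 ')': depth becomes 0
  Position 8 '(': depth becomes 1
  Position 9 ')': depth becomes 0
  Position 10 '(': depth becomes 1
  Position 11 '(': depth becomes 2
  Position 12 ')': depth becomes 1
  Position 13 ')': depth becomes 0
  Position 14 '(': depth becomes 1
  Position 15 '(': depth becomes 2
  Position 16 ')': depth becomes 1
  Position 17 ')': depth becomes 0
  Position 18 '(': depth becomes 1
  Position 19 '(': depth becomes 2
  Position 20 ')': depth becomes 1
  Position 21 ')': depth becomes 0
  Position 22 '(': depth becomes 1
  Position 23 ')': depth becomes 0
Maximum depth reached: 2

2


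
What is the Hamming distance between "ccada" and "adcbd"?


Comparing "ccada" and "adcbd" position by position:
  Position 0: 'c' vs 'a' => differ
  Position 1: 'c' vs 'd' => differ
  Position 2: 'a' vs 'c' => differ
  Position 3: 'd' vs 'b' => differ
  Position 4: 'a' vs 'd' => differ
Total differences (Hamming distance): 5

5


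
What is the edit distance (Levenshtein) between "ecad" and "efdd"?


Computing edit distance: "ecad" -> "efdd"
DP table:
           e    f    d    d
      0    1    2    3    4
  e   1    0    1    2    3
  c   2    1    1    2    3
  a   3    2    2    2    3
  d   4    3    3    2    2
Edit distance = dp[4][4] = 2

2


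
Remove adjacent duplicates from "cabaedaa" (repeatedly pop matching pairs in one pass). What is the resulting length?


Input: cabaedaa
Stack-based adjacent duplicate removal:
  Read 'c': push. Stack: c
  Read 'a': push. Stack: ca
  Read 'b': push. Stack: cab
  Read 'a': push. Stack: caba
  Read 'e': push. Stack: cabae
  Read 'd': push. Stack: cabaed
  Read 'a': push. Stack: cabaeda
  Read 'a': matches stack top 'a' => pop. Stack: cabaed
Final stack: "cabaed" (length 6)

6


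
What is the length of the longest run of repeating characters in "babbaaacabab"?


Input: "babbaaacabab"
Scanning for longest run:
  Position 1 ('a'): new char, reset run to 1
  Position 2 ('b'): new char, reset run to 1
  Position 3 ('b'): continues run of 'b', length=2
  Position 4 ('a'): new char, reset run to 1
  Position 5 ('a'): continues run of 'a', length=2
  Position 6 ('a'): continues run of 'a', length=3
  Position 7 ('c'): new char, reset run to 1
  Position 8 ('a'): new char, reset run to 1
  Position 9 ('b'): new char, reset run to 1
  Position 10 ('a'): new char, reset run to 1
  Position 11 ('b'): new char, reset run to 1
Longest run: 'a' with length 3

3


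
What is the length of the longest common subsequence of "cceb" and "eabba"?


LCS of "cceb" and "eabba"
DP table:
           e    a    b    b    a
      0    0    0    0    0    0
  c   0    0    0    0    0    0
  c   0    0    0    0    0    0
  e   0    1    1    1    1    1
  b   0    1    1    2    2    2
LCS length = dp[4][5] = 2

2


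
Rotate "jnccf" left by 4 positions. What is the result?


Input: "jnccf", rotate left by 4
First 4 characters: "jncc"
Remaining characters: "f"
Concatenate remaining + first: "f" + "jncc" = "fjncc"

fjncc


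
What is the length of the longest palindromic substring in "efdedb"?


Input: "efdedb"
Checking substrings for palindromes:
  [2:5] "ded" (len 3) => palindrome
Longest palindromic substring: "ded" with length 3

3


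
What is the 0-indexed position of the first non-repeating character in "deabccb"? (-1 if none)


Input: deabccb
Character frequencies:
  'a': 1
  'b': 2
  'c': 2
  'd': 1
  'e': 1
Scanning left to right for freq == 1:
  Position 0 ('d'): unique! => answer = 0

0


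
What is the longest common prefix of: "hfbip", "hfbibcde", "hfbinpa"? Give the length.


Words: hfbip, hfbibcde, hfbinpa
  Position 0: all 'h' => match
  Position 1: all 'f' => match
  Position 2: all 'b' => match
  Position 3: all 'i' => match
  Position 4: ('p', 'b', 'n') => mismatch, stop
LCP = "hfbi" (length 4)

4


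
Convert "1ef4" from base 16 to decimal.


Input: "1ef4" in base 16
Positional expansion:
  Digit '1' (value 1) x 16^3 = 4096
  Digit 'e' (value 14) x 16^2 = 3584
  Digit 'f' (value 15) x 16^1 = 240
  Digit '4' (value 4) x 16^0 = 4
Sum = 7924

7924


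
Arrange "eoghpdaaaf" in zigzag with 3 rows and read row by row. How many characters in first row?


Zigzag "eoghpdaaaf" into 3 rows:
Placing characters:
  'e' => row 0
  'o' => row 1
  'g' => row 2
  'h' => row 1
  'p' => row 0
  'd' => row 1
  'a' => row 2
  'a' => row 1
  'a' => row 0
  'f' => row 1
Rows:
  Row 0: "epa"
  Row 1: "ohdaf"
  Row 2: "ga"
First row length: 3

3


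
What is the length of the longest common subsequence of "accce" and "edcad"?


LCS of "accce" and "edcad"
DP table:
           e    d    c    a    d
      0    0    0    0    0    0
  a   0    0    0    0    1    1
  c   0    0    0    1    1    1
  c   0    0    0    1    1    1
  c   0    0    0    1    1    1
  e   0    1    1    1    1    1
LCS length = dp[5][5] = 1

1


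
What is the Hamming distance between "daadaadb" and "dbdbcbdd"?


Comparing "daadaadb" and "dbdbcbdd" position by position:
  Position 0: 'd' vs 'd' => same
  Position 1: 'a' vs 'b' => differ
  Position 2: 'a' vs 'd' => differ
  Position 3: 'd' vs 'b' => differ
  Position 4: 'a' vs 'c' => differ
  Position 5: 'a' vs 'b' => differ
  Position 6: 'd' vs 'd' => same
  Position 7: 'b' vs 'd' => differ
Total differences (Hamming distance): 6

6


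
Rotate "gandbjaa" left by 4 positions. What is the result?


Input: "gandbjaa", rotate left by 4
First 4 characters: "gand"
Remaining characters: "bjaa"
Concatenate remaining + first: "bjaa" + "gand" = "bjaagand"

bjaagand


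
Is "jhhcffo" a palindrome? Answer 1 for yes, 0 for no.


Input: jhhcffo
Reversed: offchhj
  Compare pos 0 ('j') with pos 6 ('o'): MISMATCH
  Compare pos 1 ('h') with pos 5 ('f'): MISMATCH
  Compare pos 2 ('h') with pos 4 ('f'): MISMATCH
Result: not a palindrome

0


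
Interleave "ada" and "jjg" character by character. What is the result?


Interleaving "ada" and "jjg":
  Position 0: 'a' from first, 'j' from second => "aj"
  Position 1: 'd' from first, 'j' from second => "dj"
  Position 2: 'a' from first, 'g' from second => "ag"
Result: ajdjag

ajdjag


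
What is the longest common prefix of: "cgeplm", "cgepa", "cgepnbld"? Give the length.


Words: cgeplm, cgepa, cgepnbld
  Position 0: all 'c' => match
  Position 1: all 'g' => match
  Position 2: all 'e' => match
  Position 3: all 'p' => match
  Position 4: ('l', 'a', 'n') => mismatch, stop
LCP = "cgep" (length 4)

4


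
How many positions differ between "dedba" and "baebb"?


Comparing "dedba" and "baebb" position by position:
  Position 0: 'd' vs 'b' => DIFFER
  Position 1: 'e' vs 'a' => DIFFER
  Position 2: 'd' vs 'e' => DIFFER
  Position 3: 'b' vs 'b' => same
  Position 4: 'a' vs 'b' => DIFFER
Positions that differ: 4

4


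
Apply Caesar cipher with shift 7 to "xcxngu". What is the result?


Caesar cipher: shift "xcxngu" by 7
  'x' (pos 23) + 7 = pos 4 = 'e'
  'c' (pos 2) + 7 = pos 9 = 'j'
  'x' (pos 23) + 7 = pos 4 = 'e'
  'n' (pos 13) + 7 = pos 20 = 'u'
  'g' (pos 6) + 7 = pos 13 = 'n'
  'u' (pos 20) + 7 = pos 1 = 'b'
Result: ejeunb

ejeunb


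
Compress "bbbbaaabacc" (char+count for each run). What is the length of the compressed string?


Input: bbbbaaabacc
Runs:
  'b' x 4 => "b4"
  'a' x 3 => "a3"
  'b' x 1 => "b1"
  'a' x 1 => "a1"
  'c' x 2 => "c2"
Compressed: "b4a3b1a1c2"
Compressed length: 10

10


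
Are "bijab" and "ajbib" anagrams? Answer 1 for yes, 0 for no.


Strings: "bijab", "ajbib"
Sorted first:  abbij
Sorted second: abbij
Sorted forms match => anagrams

1


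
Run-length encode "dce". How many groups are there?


Input: dce
Scanning for consecutive runs:
  Group 1: 'd' x 1 (positions 0-0)
  Group 2: 'c' x 1 (positions 1-1)
  Group 3: 'e' x 1 (positions 2-2)
Total groups: 3

3


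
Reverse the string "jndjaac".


Input: jndjaac
Reading characters right to left:
  Position 6: 'c'
  Position 5: 'a'
  Position 4: 'a'
  Position 3: 'j'
  Position 2: 'd'
  Position 1: 'n'
  Position 0: 'j'
Reversed: caajdnj

caajdnj


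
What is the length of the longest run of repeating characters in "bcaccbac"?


Input: "bcaccbac"
Scanning for longest run:
  Position 1 ('c'): new char, reset run to 1
  Position 2 ('a'): new char, reset run to 1
  Position 3 ('c'): new char, reset run to 1
  Position 4 ('c'): continues run of 'c', length=2
  Position 5 ('b'): new char, reset run to 1
  Position 6 ('a'): new char, reset run to 1
  Position 7 ('c'): new char, reset run to 1
Longest run: 'c' with length 2

2


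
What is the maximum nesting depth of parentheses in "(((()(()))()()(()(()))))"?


Input: "(((()(()))()()(()(()))))"
Tracking depth:
  Position 0 '(': depth becomes 1
  Position 1 '(': depth becomes 2
  Position 2 '(': depth becomes 3
  Position 3 '(': depth becomes 4
  Position 4 ')': depth becomes 3
  Position 5 '(': depth becomes 4
  Position 6 '(': depth becomes 5
  Position 7 ')': depth becomes 4
  Position 8 ')': depth becomes 3
  Position 9 ')': depth becomes 2
  Position 10 '(': depth becomes 3
  Position 11 ')': depth becomes 2
  Position 12 '(': depth becomes 3
  Position 13 ')': depth becomes 2
  Position 14 '(': depth becomes 3
  Position 15 '(': depth becomes 4
  Position 16 ')': depth becomes 3
  Position 17 '(': depth becomes 4
  Position 18 '(': depth becomes 5
  Position 19 ')': depth becomes 4
  Position 20 ')': depth becomes 3
  Position 21 ')': depth becomes 2
  Position 22 ')': depth becomes 1
  Position 23 ')': depth becomes 0
Maximum depth reached: 5

5


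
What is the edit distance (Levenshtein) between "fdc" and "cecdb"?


Computing edit distance: "fdc" -> "cecdb"
DP table:
           c    e    c    d    b
      0    1    2    3    4    5
  f   1    1    2    3    4    5
  d   2    2    2    3    3    4
  c   3    2    3    2    3    4
Edit distance = dp[3][5] = 4

4


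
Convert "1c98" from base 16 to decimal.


Input: "1c98" in base 16
Positional expansion:
  Digit '1' (value 1) x 16^3 = 4096
  Digit 'c' (value 12) x 16^2 = 3072
  Digit '9' (value 9) x 16^1 = 144
  Digit '8' (value 8) x 16^0 = 8
Sum = 7320

7320


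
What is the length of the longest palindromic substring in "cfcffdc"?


Input: "cfcffdc"
Checking substrings for palindromes:
  [0:3] "cfc" (len 3) => palindrome
  [1:4] "fcf" (len 3) => palindrome
  [3:5] "ff" (len 2) => palindrome
Longest palindromic substring: "cfc" with length 3

3


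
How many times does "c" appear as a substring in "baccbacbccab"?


Searching for "c" in "baccbacbccab"
Scanning each position:
  Position 0: "b" => no
  Position 1: "a" => no
  Position 2: "c" => MATCH
  Position 3: "c" => MATCH
  Position 4: "b" => no
  Position 5: "a" => no
  Position 6: "c" => MATCH
  Position 7: "b" => no
  Position 8: "c" => MATCH
  Position 9: "c" => MATCH
  Position 10: "a" => no
  Position 11: "b" => no
Total occurrences: 5

5


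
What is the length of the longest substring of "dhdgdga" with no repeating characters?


Input: "dhdgdga"
Sliding window (track last position of each char):
  Position 0 ('d'): window [0,0] length 1 -- new best
  Position 1 ('h'): window [0,1] length 2 -- new best
  Position 2 ('d'): repeat (last at 0), move window start to 1
  Position 2 ('d'): window [1,2] length 2
  Position 3 ('g'): window [1,3] length 3 -- new best
  Position 4 ('d'): repeat (last at 2), move window start to 3
  Position 4 ('d'): window [3,4] length 2
  Position 5 ('g'): repeat (last at 3), move window start to 4
  Position 5 ('g'): window [4,5] length 2
  Position 6 ('a'): window [4,6] length 3
Longest substring with no repeats: "hdg" with length 3

3


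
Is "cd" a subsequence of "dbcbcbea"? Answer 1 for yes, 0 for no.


Check if "cd" is a subsequence of "dbcbcbea"
Greedy scan:
  Position 0 ('d'): no match needed
  Position 1 ('b'): no match needed
  Position 2 ('c'): matches sub[0] = 'c'
  Position 3 ('b'): no match needed
  Position 4 ('c'): no match needed
  Position 5 ('b'): no match needed
  Position 6 ('e'): no match needed
  Position 7 ('a'): no match needed
Only matched 1/2 characters => not a subsequence

0


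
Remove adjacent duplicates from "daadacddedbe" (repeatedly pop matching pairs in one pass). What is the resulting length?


Input: daadacddedbe
Stack-based adjacent duplicate removal:
  Read 'd': push. Stack: d
  Read 'a': push. Stack: da
  Read 'a': matches stack top 'a' => pop. Stack: d
  Read 'd': matches stack top 'd' => pop. Stack: (empty)
  Read 'a': push. Stack: a
  Read 'c': push. Stack: ac
  Read 'd': push. Stack: acd
  Read 'd': matches stack top 'd' => pop. Stack: ac
  Read 'e': push. Stack: ace
  Read 'd': push. Stack: aced
  Read 'b': push. Stack: acedb
  Read 'e': push. Stack: acedbe
Final stack: "acedbe" (length 6)

6


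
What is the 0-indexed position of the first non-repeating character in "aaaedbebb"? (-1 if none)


Input: aaaedbebb
Character frequencies:
  'a': 3
  'b': 3
  'd': 1
  'e': 2
Scanning left to right for freq == 1:
  Position 0 ('a'): freq=3, skip
  Position 1 ('a'): freq=3, skip
  Position 2 ('a'): freq=3, skip
  Position 3 ('e'): freq=2, skip
  Position 4 ('d'): unique! => answer = 4

4


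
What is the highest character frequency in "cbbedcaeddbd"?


Input: cbbedcaeddbd
Character counts:
  'a': 1
  'b': 3
  'c': 2
  'd': 4
  'e': 2
Maximum frequency: 4

4


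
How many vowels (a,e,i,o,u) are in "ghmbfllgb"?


Input: ghmbfllgb
Checking each character:
  'g' at position 0: consonant
  'h' at position 1: consonant
  'm' at position 2: consonant
  'b' at position 3: consonant
  'f' at position 4: consonant
  'l' at position 5: consonant
  'l' at position 6: consonant
  'g' at position 7: consonant
  'b' at position 8: consonant
Total vowels: 0

0


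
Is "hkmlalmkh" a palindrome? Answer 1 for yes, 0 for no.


Input: hkmlalmkh
Reversed: hkmlalmkh
  Compare pos 0 ('h') with pos 8 ('h'): match
  Compare pos 1 ('k') with pos 7 ('k'): match
  Compare pos 2 ('m') with pos 6 ('m'): match
  Compare pos 3 ('l') with pos 5 ('l'): match
Result: palindrome

1


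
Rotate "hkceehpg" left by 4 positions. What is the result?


Input: "hkceehpg", rotate left by 4
First 4 characters: "hkce"
Remaining characters: "ehpg"
Concatenate remaining + first: "ehpg" + "hkce" = "ehpghkce"

ehpghkce


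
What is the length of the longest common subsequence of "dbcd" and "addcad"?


LCS of "dbcd" and "addcad"
DP table:
           a    d    d    c    a    d
      0    0    0    0    0    0    0
  d   0    0    1    1    1    1    1
  b   0    0    1    1    1    1    1
  c   0    0    1    1    2    2    2
  d   0    0    1    2    2    2    3
LCS length = dp[4][6] = 3

3


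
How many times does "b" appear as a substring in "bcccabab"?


Searching for "b" in "bcccabab"
Scanning each position:
  Position 0: "b" => MATCH
  Position 1: "c" => no
  Position 2: "c" => no
  Position 3: "c" => no
  Position 4: "a" => no
  Position 5: "b" => MATCH
  Position 6: "a" => no
  Position 7: "b" => MATCH
Total occurrences: 3

3


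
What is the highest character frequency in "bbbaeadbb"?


Input: bbbaeadbb
Character counts:
  'a': 2
  'b': 5
  'd': 1
  'e': 1
Maximum frequency: 5

5


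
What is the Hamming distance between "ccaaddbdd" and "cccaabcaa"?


Comparing "ccaaddbdd" and "cccaabcaa" position by position:
  Position 0: 'c' vs 'c' => same
  Position 1: 'c' vs 'c' => same
  Position 2: 'a' vs 'c' => differ
  Position 3: 'a' vs 'a' => same
  Position 4: 'd' vs 'a' => differ
  Position 5: 'd' vs 'b' => differ
  Position 6: 'b' vs 'c' => differ
  Position 7: 'd' vs 'a' => differ
  Position 8: 'd' vs 'a' => differ
Total differences (Hamming distance): 6

6


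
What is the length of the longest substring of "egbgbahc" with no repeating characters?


Input: "egbgbahc"
Sliding window (track last position of each char):
  Position 0 ('e'): window [0,0] length 1 -- new best
  Position 1 ('g'): window [0,1] length 2 -- new best
  Position 2 ('b'): window [0,2] length 3 -- new best
  Position 3 ('g'): repeat (last at 1), move window start to 2
  Position 3 ('g'): window [2,3] length 2
  Position 4 ('b'): repeat (last at 2), move window start to 3
  Position 4 ('b'): window [3,4] length 2
  Position 5 ('a'): window [3,5] length 3
  Position 6 ('h'): window [3,6] length 4 -- new best
  Position 7 ('c'): window [3,7] length 5 -- new best
Longest substring with no repeats: "gbahc" with length 5

5


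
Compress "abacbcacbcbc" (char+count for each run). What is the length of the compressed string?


Input: abacbcacbcbc
Runs:
  'a' x 1 => "a1"
  'b' x 1 => "b1"
  'a' x 1 => "a1"
  'c' x 1 => "c1"
  'b' x 1 => "b1"
  'c' x 1 => "c1"
  'a' x 1 => "a1"
  'c' x 1 => "c1"
  'b' x 1 => "b1"
  'c' x 1 => "c1"
  'b' x 1 => "b1"
  'c' x 1 => "c1"
Compressed: "a1b1a1c1b1c1a1c1b1c1b1c1"
Compressed length: 24

24


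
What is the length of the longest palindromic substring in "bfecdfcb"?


Input: "bfecdfcb"
Checking substrings for palindromes:
  No multi-char palindromic substrings found
Longest palindromic substring: "b" with length 1

1


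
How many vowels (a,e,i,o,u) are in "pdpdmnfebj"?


Input: pdpdmnfebj
Checking each character:
  'p' at position 0: consonant
  'd' at position 1: consonant
  'p' at position 2: consonant
  'd' at position 3: consonant
  'm' at position 4: consonant
  'n' at position 5: consonant
  'f' at position 6: consonant
  'e' at position 7: vowel (running total: 1)
  'b' at position 8: consonant
  'j' at position 9: consonant
Total vowels: 1

1


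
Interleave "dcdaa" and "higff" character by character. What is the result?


Interleaving "dcdaa" and "higff":
  Position 0: 'd' from first, 'h' from second => "dh"
  Position 1: 'c' from first, 'i' from second => "ci"
  Position 2: 'd' from first, 'g' from second => "dg"
  Position 3: 'a' from first, 'f' from second => "af"
  Position 4: 'a' from first, 'f' from second => "af"
Result: dhcidgafaf

dhcidgafaf


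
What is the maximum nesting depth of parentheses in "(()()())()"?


Input: "(()()())()"
Tracking depth:
  Position 0 '(': depth becomes 1
  Position 1 '(': depth becomes 2
  Position 2 ')': depth becomes 1
  Position 3 '(': depth becomes 2
  Position 4 ')': depth becomes 1
  Position 5 '(': depth becomes 2
  Position 6 ')': depth becomes 1
  Position 7 ')': depth becomes 0
  Position 8 '(': depth becomes 1
  Position 9 ')': depth becomes 0
Maximum depth reached: 2

2


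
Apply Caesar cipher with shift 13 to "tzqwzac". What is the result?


Caesar cipher: shift "tzqwzac" by 13
  't' (pos 19) + 13 = pos 6 = 'g'
  'z' (pos 25) + 13 = pos 12 = 'm'
  'q' (pos 16) + 13 = pos 3 = 'd'
  'w' (pos 22) + 13 = pos 9 = 'j'
  'z' (pos 25) + 13 = pos 12 = 'm'
  'a' (pos 0) + 13 = pos 13 = 'n'
  'c' (pos 2) + 13 = pos 15 = 'p'
Result: gmdjmnp

gmdjmnp


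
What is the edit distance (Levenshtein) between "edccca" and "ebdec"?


Computing edit distance: "edccca" -> "ebdec"
DP table:
           e    b    d    e    c
      0    1    2    3    4    5
  e   1    0    1    2    3    4
  d   2    1    1    1    2    3
  c   3    2    2    2    2    2
  c   4    3    3    3    3    2
  c   5    4    4    4    4    3
  a   6    5    5    5    5    4
Edit distance = dp[6][5] = 4

4


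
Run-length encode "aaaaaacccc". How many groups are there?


Input: aaaaaacccc
Scanning for consecutive runs:
  Group 1: 'a' x 6 (positions 0-5)
  Group 2: 'c' x 4 (positions 6-9)
Total groups: 2

2


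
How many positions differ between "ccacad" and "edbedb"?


Comparing "ccacad" and "edbedb" position by position:
  Position 0: 'c' vs 'e' => DIFFER
  Position 1: 'c' vs 'd' => DIFFER
  Position 2: 'a' vs 'b' => DIFFER
  Position 3: 'c' vs 'e' => DIFFER
  Position 4: 'a' vs 'd' => DIFFER
  Position 5: 'd' vs 'b' => DIFFER
Positions that differ: 6

6


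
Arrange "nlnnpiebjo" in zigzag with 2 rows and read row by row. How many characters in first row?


Zigzag "nlnnpiebjo" into 2 rows:
Placing characters:
  'n' => row 0
  'l' => row 1
  'n' => row 0
  'n' => row 1
  'p' => row 0
  'i' => row 1
  'e' => row 0
  'b' => row 1
  'j' => row 0
  'o' => row 1
Rows:
  Row 0: "nnpej"
  Row 1: "lnibo"
First row length: 5

5


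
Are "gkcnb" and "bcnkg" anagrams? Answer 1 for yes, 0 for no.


Strings: "gkcnb", "bcnkg"
Sorted first:  bcgkn
Sorted second: bcgkn
Sorted forms match => anagrams

1


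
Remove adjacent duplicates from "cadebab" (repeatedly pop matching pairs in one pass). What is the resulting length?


Input: cadebab
Stack-based adjacent duplicate removal:
  Read 'c': push. Stack: c
  Read 'a': push. Stack: ca
  Read 'd': push. Stack: cad
  Read 'e': push. Stack: cade
  Read 'b': push. Stack: cadeb
  Read 'a': push. Stack: cadeba
  Read 'b': push. Stack: cadebab
Final stack: "cadebab" (length 7)

7


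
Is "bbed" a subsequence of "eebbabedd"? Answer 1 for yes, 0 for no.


Check if "bbed" is a subsequence of "eebbabedd"
Greedy scan:
  Position 0 ('e'): no match needed
  Position 1 ('e'): no match needed
  Position 2 ('b'): matches sub[0] = 'b'
  Position 3 ('b'): matches sub[1] = 'b'
  Position 4 ('a'): no match needed
  Position 5 ('b'): no match needed
  Position 6 ('e'): matches sub[2] = 'e'
  Position 7 ('d'): matches sub[3] = 'd'
  Position 8 ('d'): no match needed
All 4 characters matched => is a subsequence

1


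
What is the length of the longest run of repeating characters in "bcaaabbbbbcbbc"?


Input: "bcaaabbbbbcbbc"
Scanning for longest run:
  Position 1 ('c'): new char, reset run to 1
  Position 2 ('a'): new char, reset run to 1
  Position 3 ('a'): continues run of 'a', length=2
  Position 4 ('a'): continues run of 'a', length=3
  Position 5 ('b'): new char, reset run to 1
  Position 6 ('b'): continues run of 'b', length=2
  Position 7 ('b'): continues run of 'b', length=3
  Position 8 ('b'): continues run of 'b', length=4
  Position 9 ('b'): continues run of 'b', length=5
  Position 10 ('c'): new char, reset run to 1
  Position 11 ('b'): new char, reset run to 1
  Position 12 ('b'): continues run of 'b', length=2
  Position 13 ('c'): new char, reset run to 1
Longest run: 'b' with length 5

5


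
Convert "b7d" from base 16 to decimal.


Input: "b7d" in base 16
Positional expansion:
  Digit 'b' (value 11) x 16^2 = 2816
  Digit '7' (value 7) x 16^1 = 112
  Digit 'd' (value 13) x 16^0 = 13
Sum = 2941

2941


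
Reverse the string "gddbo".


Input: gddbo
Reading characters right to left:
  Position 4: 'o'
  Position 3: 'b'
  Position 2: 'd'
  Position 1: 'd'
  Position 0: 'g'
Reversed: obddg

obddg


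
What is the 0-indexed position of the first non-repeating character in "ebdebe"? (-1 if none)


Input: ebdebe
Character frequencies:
  'b': 2
  'd': 1
  'e': 3
Scanning left to right for freq == 1:
  Position 0 ('e'): freq=3, skip
  Position 1 ('b'): freq=2, skip
  Position 2 ('d'): unique! => answer = 2

2


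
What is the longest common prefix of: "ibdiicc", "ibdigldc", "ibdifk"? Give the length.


Words: ibdiicc, ibdigldc, ibdifk
  Position 0: all 'i' => match
  Position 1: all 'b' => match
  Position 2: all 'd' => match
  Position 3: all 'i' => match
  Position 4: ('i', 'g', 'f') => mismatch, stop
LCP = "ibdi" (length 4)

4


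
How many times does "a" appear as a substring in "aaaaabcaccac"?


Searching for "a" in "aaaaabcaccac"
Scanning each position:
  Position 0: "a" => MATCH
  Position 1: "a" => MATCH
  Position 2: "a" => MATCH
  Position 3: "a" => MATCH
  Position 4: "a" => MATCH
  Position 5: "b" => no
  Position 6: "c" => no
  Position 7: "a" => MATCH
  Position 8: "c" => no
  Position 9: "c" => no
  Position 10: "a" => MATCH
  Position 11: "c" => no
Total occurrences: 7

7


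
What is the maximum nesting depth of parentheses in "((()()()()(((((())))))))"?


Input: "((()()()()(((((())))))))"
Tracking depth:
  Position 0 '(': depth becomes 1
  Position 1 '(': depth becomes 2
  Position 2 '(': depth becomes 3
  Position 3 ')': depth becomes 2
  Position 4 '(': depth becomes 3
  Position 5 ')': depth becomes 2
  Position 6 '(': depth becomes 3
  Position 7 ')': depth becomes 2
  Position 8 '(': depth becomes 3
  Position 9 ')': depth becomes 2
  Position 10 '(': depth becomes 3
  Position 11 '(': depth becomes 4
  Position 12 '(': depth becomes 5
  Position 13 '(': depth becomes 6
  Position 14 '(': depth becomes 7
  Position 15 '(': depth becomes 8
  Position 16 ')': depth becomes 7
  Position 17 ')': depth becomes 6
  Position 18 ')': depth becomes 5
  Position 19 ')': depth becomes 4
  Position 20 ')': depth becomes 3
  Position 21 ')': depth becomes 2
  Position 22 ')': depth becomes 1
  Position 23 ')': depth becomes 0
Maximum depth reached: 8

8


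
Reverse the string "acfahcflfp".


Input: acfahcflfp
Reading characters right to left:
  Position 9: 'p'
  Position 8: 'f'
  Position 7: 'l'
  Position 6: 'f'
  Position 5: 'c'
  Position 4: 'h'
  Position 3: 'a'
  Position 2: 'f'
  Position 1: 'c'
  Position 0: 'a'
Reversed: pflfchafca

pflfchafca


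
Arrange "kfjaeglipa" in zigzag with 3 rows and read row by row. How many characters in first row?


Zigzag "kfjaeglipa" into 3 rows:
Placing characters:
  'k' => row 0
  'f' => row 1
  'j' => row 2
  'a' => row 1
  'e' => row 0
  'g' => row 1
  'l' => row 2
  'i' => row 1
  'p' => row 0
  'a' => row 1
Rows:
  Row 0: "kep"
  Row 1: "fagia"
  Row 2: "jl"
First row length: 3

3


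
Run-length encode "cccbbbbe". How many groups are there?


Input: cccbbbbe
Scanning for consecutive runs:
  Group 1: 'c' x 3 (positions 0-2)
  Group 2: 'b' x 4 (positions 3-6)
  Group 3: 'e' x 1 (positions 7-7)
Total groups: 3

3


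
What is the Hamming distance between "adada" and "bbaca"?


Comparing "adada" and "bbaca" position by position:
  Position 0: 'a' vs 'b' => differ
  Position 1: 'd' vs 'b' => differ
  Position 2: 'a' vs 'a' => same
  Position 3: 'd' vs 'c' => differ
  Position 4: 'a' vs 'a' => same
Total differences (Hamming distance): 3

3


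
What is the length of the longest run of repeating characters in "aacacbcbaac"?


Input: "aacacbcbaac"
Scanning for longest run:
  Position 1 ('a'): continues run of 'a', length=2
  Position 2 ('c'): new char, reset run to 1
  Position 3 ('a'): new char, reset run to 1
  Position 4 ('c'): new char, reset run to 1
  Position 5 ('b'): new char, reset run to 1
  Position 6 ('c'): new char, reset run to 1
  Position 7 ('b'): new char, reset run to 1
  Position 8 ('a'): new char, reset run to 1
  Position 9 ('a'): continues run of 'a', length=2
  Position 10 ('c'): new char, reset run to 1
Longest run: 'a' with length 2

2


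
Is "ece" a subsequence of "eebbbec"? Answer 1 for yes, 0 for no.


Check if "ece" is a subsequence of "eebbbec"
Greedy scan:
  Position 0 ('e'): matches sub[0] = 'e'
  Position 1 ('e'): no match needed
  Position 2 ('b'): no match needed
  Position 3 ('b'): no match needed
  Position 4 ('b'): no match needed
  Position 5 ('e'): no match needed
  Position 6 ('c'): matches sub[1] = 'c'
Only matched 2/3 characters => not a subsequence

0


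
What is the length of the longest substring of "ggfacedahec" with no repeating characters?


Input: "ggfacedahec"
Sliding window (track last position of each char):
  Position 0 ('g'): window [0,0] length 1 -- new best
  Position 1 ('g'): repeat (last at 0), move window start to 1
  Position 1 ('g'): window [1,1] length 1
  Position 2 ('f'): window [1,2] length 2 -- new best
  Position 3 ('a'): window [1,3] length 3 -- new best
  Position 4 ('c'): window [1,4] length 4 -- new best
  Position 5 ('e'): window [1,5] length 5 -- new best
  Position 6 ('d'): window [1,6] length 6 -- new best
  Position 7 ('a'): repeat (last at 3), move window start to 4
  Position 7 ('a'): window [4,7] length 4
  Position 8 ('h'): window [4,8] length 5
  Position 9 ('e'): repeat (last at 5), move window start to 6
  Position 9 ('e'): window [6,9] length 4
  Position 10 ('c'): window [6,10] length 5
Longest substring with no repeats: "gfaced" with length 6

6


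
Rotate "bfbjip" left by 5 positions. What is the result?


Input: "bfbjip", rotate left by 5
First 5 characters: "bfbji"
Remaining characters: "p"
Concatenate remaining + first: "p" + "bfbji" = "pbfbji"

pbfbji


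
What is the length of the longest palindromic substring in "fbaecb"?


Input: "fbaecb"
Checking substrings for palindromes:
  No multi-char palindromic substrings found
Longest palindromic substring: "f" with length 1

1


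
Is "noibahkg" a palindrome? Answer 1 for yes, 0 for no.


Input: noibahkg
Reversed: gkhabion
  Compare pos 0 ('n') with pos 7 ('g'): MISMATCH
  Compare pos 1 ('o') with pos 6 ('k'): MISMATCH
  Compare pos 2 ('i') with pos 5 ('h'): MISMATCH
  Compare pos 3 ('b') with pos 4 ('a'): MISMATCH
Result: not a palindrome

0


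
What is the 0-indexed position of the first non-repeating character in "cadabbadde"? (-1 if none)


Input: cadabbadde
Character frequencies:
  'a': 3
  'b': 2
  'c': 1
  'd': 3
  'e': 1
Scanning left to right for freq == 1:
  Position 0 ('c'): unique! => answer = 0

0


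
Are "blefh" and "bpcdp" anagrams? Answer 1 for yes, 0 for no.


Strings: "blefh", "bpcdp"
Sorted first:  befhl
Sorted second: bcdpp
Differ at position 1: 'e' vs 'c' => not anagrams

0


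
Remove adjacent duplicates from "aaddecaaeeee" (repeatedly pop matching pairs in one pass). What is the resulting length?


Input: aaddecaaeeee
Stack-based adjacent duplicate removal:
  Read 'a': push. Stack: a
  Read 'a': matches stack top 'a' => pop. Stack: (empty)
  Read 'd': push. Stack: d
  Read 'd': matches stack top 'd' => pop. Stack: (empty)
  Read 'e': push. Stack: e
  Read 'c': push. Stack: ec
  Read 'a': push. Stack: eca
  Read 'a': matches stack top 'a' => pop. Stack: ec
  Read 'e': push. Stack: ece
  Read 'e': matches stack top 'e' => pop. Stack: ec
  Read 'e': push. Stack: ece
  Read 'e': matches stack top 'e' => pop. Stack: ec
Final stack: "ec" (length 2)

2


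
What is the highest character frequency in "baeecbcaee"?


Input: baeecbcaee
Character counts:
  'a': 2
  'b': 2
  'c': 2
  'e': 4
Maximum frequency: 4

4


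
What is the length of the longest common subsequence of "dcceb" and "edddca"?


LCS of "dcceb" and "edddca"
DP table:
           e    d    d    d    c    a
      0    0    0    0    0    0    0
  d   0    0    1    1    1    1    1
  c   0    0    1    1    1    2    2
  c   0    0    1    1    1    2    2
  e   0    1    1    1    1    2    2
  b   0    1    1    1    1    2    2
LCS length = dp[5][6] = 2

2


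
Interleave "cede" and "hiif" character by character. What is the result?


Interleaving "cede" and "hiif":
  Position 0: 'c' from first, 'h' from second => "ch"
  Position 1: 'e' from first, 'i' from second => "ei"
  Position 2: 'd' from first, 'i' from second => "di"
  Position 3: 'e' from first, 'f' from second => "ef"
Result: cheidief

cheidief


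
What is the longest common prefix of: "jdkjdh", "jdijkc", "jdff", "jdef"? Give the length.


Words: jdkjdh, jdijkc, jdff, jdef
  Position 0: all 'j' => match
  Position 1: all 'd' => match
  Position 2: ('k', 'i', 'f', 'e') => mismatch, stop
LCP = "jd" (length 2)

2


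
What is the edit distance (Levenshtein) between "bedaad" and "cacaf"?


Computing edit distance: "bedaad" -> "cacaf"
DP table:
           c    a    c    a    f
      0    1    2    3    4    5
  b   1    1    2    3    4    5
  e   2    2    2    3    4    5
  d   3    3    3    3    4    5
  a   4    4    3    4    3    4
  a   5    5    4    4    4    4
  d   6    6    5    5    5    5
Edit distance = dp[6][5] = 5

5


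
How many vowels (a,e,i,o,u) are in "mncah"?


Input: mncah
Checking each character:
  'm' at position 0: consonant
  'n' at position 1: consonant
  'c' at position 2: consonant
  'a' at position 3: vowel (running total: 1)
  'h' at position 4: consonant
Total vowels: 1

1


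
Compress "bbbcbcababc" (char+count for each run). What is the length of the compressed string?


Input: bbbcbcababc
Runs:
  'b' x 3 => "b3"
  'c' x 1 => "c1"
  'b' x 1 => "b1"
  'c' x 1 => "c1"
  'a' x 1 => "a1"
  'b' x 1 => "b1"
  'a' x 1 => "a1"
  'b' x 1 => "b1"
  'c' x 1 => "c1"
Compressed: "b3c1b1c1a1b1a1b1c1"
Compressed length: 18

18


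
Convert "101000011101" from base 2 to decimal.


Input: "101000011101" in base 2
Positional expansion:
  Digit '1' (value 1) x 2^11 = 2048
  Digit '0' (value 0) x 2^10 = 0
  Digit '1' (value 1) x 2^9 = 512
  Digit '0' (value 0) x 2^8 = 0
  Digit '0' (value 0) x 2^7 = 0
  Digit '0' (value 0) x 2^6 = 0
  Digit '0' (value 0) x 2^5 = 0
  Digit '1' (value 1) x 2^4 = 16
  Digit '1' (value 1) x 2^3 = 8
  Digit '1' (value 1) x 2^2 = 4
  Digit '0' (value 0) x 2^1 = 0
  Digit '1' (value 1) x 2^0 = 1
Sum = 2589

2589


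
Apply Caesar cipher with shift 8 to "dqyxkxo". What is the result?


Caesar cipher: shift "dqyxkxo" by 8
  'd' (pos 3) + 8 = pos 11 = 'l'
  'q' (pos 16) + 8 = pos 24 = 'y'
  'y' (pos 24) + 8 = pos 6 = 'g'
  'x' (pos 23) + 8 = pos 5 = 'f'
  'k' (pos 10) + 8 = pos 18 = 's'
  'x' (pos 23) + 8 = pos 5 = 'f'
  'o' (pos 14) + 8 = pos 22 = 'w'
Result: lygfsfw

lygfsfw


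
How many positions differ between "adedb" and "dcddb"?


Comparing "adedb" and "dcddb" position by position:
  Position 0: 'a' vs 'd' => DIFFER
  Position 1: 'd' vs 'c' => DIFFER
  Position 2: 'e' vs 'd' => DIFFER
  Position 3: 'd' vs 'd' => same
  Position 4: 'b' vs 'b' => same
Positions that differ: 3

3


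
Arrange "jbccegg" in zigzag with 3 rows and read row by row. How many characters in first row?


Zigzag "jbccegg" into 3 rows:
Placing characters:
  'j' => row 0
  'b' => row 1
  'c' => row 2
  'c' => row 1
  'e' => row 0
  'g' => row 1
  'g' => row 2
Rows:
  Row 0: "je"
  Row 1: "bcg"
  Row 2: "cg"
First row length: 2

2


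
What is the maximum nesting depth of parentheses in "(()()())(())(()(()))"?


Input: "(()()())(())(()(()))"
Tracking depth:
  Position 0 '(': depth becomes 1
  Position 1 '(': depth becomes 2
  Position 2 ')': depth becomes 1
  Position 3 '(': depth becomes 2
  Position 4 ')': depth becomes 1
  Position 5 '(': depth becomes 2
  Position 6 ')': depth becomes 1
  Position 7 ')': depth becomes 0
  Position 8 '(': depth becomes 1
  Position 9 '(': depth becomes 2
  Position 10 ')': depth becomes 1
  Position 11 ')': depth becomes 0
  Position 12 '(': depth becomes 1
  Position 13 '(': depth becomes 2
  Position 14 ')': depth becomes 1
  Position 15 '(': depth becomes 2
  Position 16 '(': depth becomes 3
  Position 17 ')': depth becomes 2
  Position 18 ')': depth becomes 1
  Position 19 ')': depth becomes 0
Maximum depth reached: 3

3


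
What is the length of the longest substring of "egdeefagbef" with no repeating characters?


Input: "egdeefagbef"
Sliding window (track last position of each char):
  Position 0 ('e'): window [0,0] length 1 -- new best
  Position 1 ('g'): window [0,1] length 2 -- new best
  Position 2 ('d'): window [0,2] length 3 -- new best
  Position 3 ('e'): repeat (last at 0), move window start to 1
  Position 3 ('e'): window [1,3] length 3
  Position 4 ('e'): repeat (last at 3), move window start to 4
  Position 4 ('e'): window [4,4] length 1
  Position 5 ('f'): window [4,5] length 2
  Position 6 ('a'): window [4,6] length 3
  Position 7 ('g'): window [4,7] length 4 -- new best
  Position 8 ('b'): window [4,8] length 5 -- new best
  Position 9 ('e'): repeat (last at 4), move window start to 5
  Position 9 ('e'): window [5,9] length 5
  Position 10 ('f'): repeat (last at 5), move window start to 6
  Position 10 ('f'): window [6,10] length 5
Longest substring with no repeats: "efagb" with length 5

5


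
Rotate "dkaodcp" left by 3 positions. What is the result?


Input: "dkaodcp", rotate left by 3
First 3 characters: "dka"
Remaining characters: "odcp"
Concatenate remaining + first: "odcp" + "dka" = "odcpdka"

odcpdka


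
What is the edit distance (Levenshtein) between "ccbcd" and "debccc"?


Computing edit distance: "ccbcd" -> "debccc"
DP table:
           d    e    b    c    c    c
      0    1    2    3    4    5    6
  c   1    1    2    3    3    4    5
  c   2    2    2    3    3    3    4
  b   3    3    3    2    3    4    4
  c   4    4    4    3    2    3    4
  d   5    4    5    4    3    3    4
Edit distance = dp[5][6] = 4

4


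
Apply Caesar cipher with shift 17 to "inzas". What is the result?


Caesar cipher: shift "inzas" by 17
  'i' (pos 8) + 17 = pos 25 = 'z'
  'n' (pos 13) + 17 = pos 4 = 'e'
  'z' (pos 25) + 17 = pos 16 = 'q'
  'a' (pos 0) + 17 = pos 17 = 'r'
  's' (pos 18) + 17 = pos 9 = 'j'
Result: zeqrj

zeqrj


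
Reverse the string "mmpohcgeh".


Input: mmpohcgeh
Reading characters right to left:
  Position 8: 'h'
  Position 7: 'e'
  Position 6: 'g'
  Position 5: 'c'
  Position 4: 'h'
  Position 3: 'o'
  Position 2: 'p'
  Position 1: 'm'
  Position 0: 'm'
Reversed: hegchopmm

hegchopmm
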